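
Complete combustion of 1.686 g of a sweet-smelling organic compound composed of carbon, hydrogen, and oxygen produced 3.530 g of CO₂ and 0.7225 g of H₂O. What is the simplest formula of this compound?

mol C = 3.530 g CO₂ ÷ 44.009 g/mol = 0.080211 mol
mol H = 2 × 0.7225 g H₂O ÷ 18.015 g/mol = 0.080211 mol
mass O = 1.686 − (0.96341 + 0.080853) = 0.64173 g → mol O = 0.64173 ÷ 15.999 = 0.040111 mol
Divide by the smallest (0.040111 mol): C 2.000, H 2.000, O 1.000

C2H2O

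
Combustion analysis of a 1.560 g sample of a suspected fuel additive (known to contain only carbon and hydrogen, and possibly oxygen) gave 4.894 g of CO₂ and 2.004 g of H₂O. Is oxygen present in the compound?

mol C = 4.894 g CO₂ ÷ 44.009 g/mol = 0.11120 mol
mol H = 2 × 2.004 g H₂O ÷ 18.015 g/mol = 0.22248 mol
C and H together account for 1.5599 g — essentially the entire 1.560 g sample — so the compound contains no oxygen.

no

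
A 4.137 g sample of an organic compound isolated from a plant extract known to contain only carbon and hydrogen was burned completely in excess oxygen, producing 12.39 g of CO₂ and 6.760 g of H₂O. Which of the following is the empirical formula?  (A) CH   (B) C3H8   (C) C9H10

(B) C3H8

mol C = 12.39 g CO₂ ÷ 44.009 g/mol = 0.28153 mol
mol H = 2 × 6.760 g H₂O ÷ 18.015 g/mol = 0.75049 mol
Divide by the smallest (0.28153 mol): C 1.000, H 2.666
Multiplying each by 3 gives whole numbers: C 3.00, H 8.00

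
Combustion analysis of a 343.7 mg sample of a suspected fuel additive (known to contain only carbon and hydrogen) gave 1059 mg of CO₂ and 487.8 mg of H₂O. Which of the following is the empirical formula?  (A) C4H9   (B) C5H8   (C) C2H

mol C = 1.059 g CO₂ ÷ 44.009 g/mol = 0.024063 mol
mol H = 2 × 0.4878 g H₂O ÷ 18.015 g/mol = 0.054155 mol
Divide by the smallest (0.024063 mol): C 1.000, H 2.251
Multiplying each by 4 gives whole numbers: C 4.00, H 9.00

(A) C4H9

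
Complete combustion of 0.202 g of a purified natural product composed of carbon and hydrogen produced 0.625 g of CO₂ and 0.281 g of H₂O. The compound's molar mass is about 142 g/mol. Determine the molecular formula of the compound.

C10H22

mol C = 0.625 g CO₂ ÷ 44.009 g/mol = 0.01420 mol
mol H = 2 × 0.281 g H₂O ÷ 18.015 g/mol = 0.03120 mol
Divide by the smallest (0.01420 mol): C 1.000, H 2.197
Multiplying each by 5 gives whole numbers: C 5.00, H 10.98
Empirical formula: C5H11
Empirical-formula mass = 71.14 g/mol; 142 ÷ 71.14 ≈ 2, so the molecular formula is C10H22.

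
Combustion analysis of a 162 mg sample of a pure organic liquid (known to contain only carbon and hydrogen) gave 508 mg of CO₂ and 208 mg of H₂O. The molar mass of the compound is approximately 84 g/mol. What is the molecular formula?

mol C = 0.508 g CO₂ ÷ 44.009 g/mol = 0.01154 mol
mol H = 2 × 0.208 g H₂O ÷ 18.015 g/mol = 0.02309 mol
Divide by the smallest (0.01154 mol): C 1.000, H 2.000
Empirical formula: CH2
Empirical-formula mass = 14.03 g/mol; 84 ÷ 14.03 ≈ 6, so the molecular formula is C6H12.

C6H12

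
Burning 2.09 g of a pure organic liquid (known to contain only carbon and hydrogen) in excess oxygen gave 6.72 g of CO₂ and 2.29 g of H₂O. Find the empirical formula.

mol C = 6.72 g CO₂ ÷ 44.009 g/mol = 0.1527 mol
mol H = 2 × 2.29 g H₂O ÷ 18.015 g/mol = 0.2542 mol
Divide by the smallest (0.1527 mol): C 1.000, H 1.665
Multiplying each by 3 gives whole numbers: C 3.00, H 4.99

C3H5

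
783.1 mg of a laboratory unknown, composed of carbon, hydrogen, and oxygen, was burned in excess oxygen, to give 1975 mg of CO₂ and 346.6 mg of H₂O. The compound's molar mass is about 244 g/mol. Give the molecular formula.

mol C = 1.975 g CO₂ ÷ 44.009 g/mol = 0.044877 mol
mol H = 2 × 0.3466 g H₂O ÷ 18.015 g/mol = 0.038479 mol
mass O = 0.7831 − (0.53902 + 0.038787) = 0.20529 g → mol O = 0.20529 ÷ 15.999 = 0.012832 mol
Divide by the smallest (0.012832 mol): C 3.497, H 2.999, O 1.000
Multiplying each by 2 gives whole numbers: C 6.99, H 6.00, O 2.00
Empirical formula: C7H6O2
Empirical-formula mass = 122.12 g/mol; 244 ÷ 122.12 ≈ 2, so the molecular formula is C14H12O4.

C14H12O4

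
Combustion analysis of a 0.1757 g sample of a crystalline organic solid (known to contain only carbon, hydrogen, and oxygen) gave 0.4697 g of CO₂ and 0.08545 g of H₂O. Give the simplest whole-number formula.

C9H8O2

mol C = 0.4697 g CO₂ ÷ 44.009 g/mol = 0.010673 mol
mol H = 2 × 0.08545 g H₂O ÷ 18.015 g/mol = 0.0094865 mol
mass O = 0.1757 − (0.12819 + 0.0095624) = 0.037946 g → mol O = 0.037946 ÷ 15.999 = 0.0023718 mol
Divide by the smallest (0.0023718 mol): C 4.500, H 4.000, O 1.000
Multiplying each by 2 gives whole numbers: C 9.00, H 8.00, O 2.00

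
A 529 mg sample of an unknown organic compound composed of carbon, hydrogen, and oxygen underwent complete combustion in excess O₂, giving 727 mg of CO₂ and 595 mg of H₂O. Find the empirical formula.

mol C = 0.727 g CO₂ ÷ 44.009 g/mol = 0.01652 mol
mol H = 2 × 0.595 g H₂O ÷ 18.015 g/mol = 0.06606 mol
mass O = 0.529 − (0.1984 + 0.06658) = 0.2640 g → mol O = 0.2640 ÷ 15.999 = 0.01650 mol
Divide by the smallest (0.01650 mol): C 1.001, H 4.003, O 1.000

CH4O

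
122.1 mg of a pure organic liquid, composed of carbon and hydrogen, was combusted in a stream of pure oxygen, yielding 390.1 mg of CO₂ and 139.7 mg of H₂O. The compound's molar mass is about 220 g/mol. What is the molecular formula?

C16H28

mol C = 0.3901 g CO₂ ÷ 44.009 g/mol = 0.0088641 mol
mol H = 2 × 0.1397 g H₂O ÷ 18.015 g/mol = 0.015509 mol
Divide by the smallest (0.0088641 mol): C 1.000, H 1.750
Multiplying each by 4 gives whole numbers: C 4.00, H 7.00
Empirical formula: C4H7
Empirical-formula mass = 55.10 g/mol; 220 ÷ 55.10 ≈ 4, so the molecular formula is C16H28.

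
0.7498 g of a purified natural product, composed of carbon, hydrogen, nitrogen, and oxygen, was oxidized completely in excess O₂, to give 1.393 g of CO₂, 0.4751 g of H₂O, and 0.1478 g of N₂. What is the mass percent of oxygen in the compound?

mol C = 1.393 g CO₂ ÷ 44.009 g/mol = 0.031653 mol
mol H = 2 × 0.4751 g H₂O ÷ 18.015 g/mol = 0.052745 mol
mol N = 2 × 0.1478 g N₂ ÷ 28.014 g/mol = 0.010552 mol
mass O = 0.7498 − (0.38018 + 0.053167 + 0.14780) = 0.16865 g → mol O = 0.16865 ÷ 15.999 = 0.010542 mol
mass % O = 0.16865 g ÷ 0.7498 g × 100%

22.49%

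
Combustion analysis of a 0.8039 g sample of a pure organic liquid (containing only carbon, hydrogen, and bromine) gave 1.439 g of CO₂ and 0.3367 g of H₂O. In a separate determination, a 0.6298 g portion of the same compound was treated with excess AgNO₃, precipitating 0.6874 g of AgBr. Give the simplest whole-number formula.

C7H8Br

mol C = 1.439 g CO₂ ÷ 44.009 g/mol = 0.032698 mol
mol H = 2 × 0.3367 g H₂O ÷ 18.015 g/mol = 0.037380 mol
From the AgBr data: mol Br per gram of compound = (0.6874 ÷ 187.772) ÷ 0.6298 = 0.0058127 mol/g, so in the 0.8039 g combustion sample mol Br = 0.0046728 mol
Divide by the smallest (0.0046728 mol): C 6.997, H 7.999, Br 1.000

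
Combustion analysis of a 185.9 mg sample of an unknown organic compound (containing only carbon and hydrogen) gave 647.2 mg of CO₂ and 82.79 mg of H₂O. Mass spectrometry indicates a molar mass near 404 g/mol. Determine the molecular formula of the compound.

mol C = 0.6472 g CO₂ ÷ 44.009 g/mol = 0.014706 mol
mol H = 2 × 0.08279 g H₂O ÷ 18.015 g/mol = 0.0091912 mol
Divide by the smallest (0.0091912 mol): C 1.600, H 1.000
Multiplying each by 5 gives whole numbers: C 8.00, H 5.00
Empirical formula: C8H5
Empirical-formula mass = 101.13 g/mol; 404 ÷ 101.13 ≈ 4, so the molecular formula is C32H20.

C32H20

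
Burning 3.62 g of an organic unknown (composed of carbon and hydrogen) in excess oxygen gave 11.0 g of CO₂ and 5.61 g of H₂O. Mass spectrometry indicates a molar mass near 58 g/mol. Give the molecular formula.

mol C = 11.0 g CO₂ ÷ 44.009 g/mol = 0.2499 mol
mol H = 2 × 5.61 g H₂O ÷ 18.015 g/mol = 0.6228 mol
Divide by the smallest (0.2499 mol): C 1.000, H 2.492
Multiplying each by 2 gives whole numbers: C 2.00, H 4.98
Empirical formula: C2H5
Empirical-formula mass = 29.06 g/mol; 58 ÷ 29.06 ≈ 2, so the molecular formula is C4H10.

C4H10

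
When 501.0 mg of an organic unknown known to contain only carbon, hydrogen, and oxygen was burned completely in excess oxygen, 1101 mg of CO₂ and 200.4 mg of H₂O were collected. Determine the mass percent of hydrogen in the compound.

4.48%

mol C = 1.101 g CO₂ ÷ 44.009 g/mol = 0.025018 mol
mol H = 2 × 0.2004 g H₂O ÷ 18.015 g/mol = 0.022248 mol
mass O = 0.5010 − (0.30049 + 0.022426) = 0.17809 g → mol O = 0.17809 ÷ 15.999 = 0.011131 mol
mass % H = 0.022426 g ÷ 0.5010 g × 100%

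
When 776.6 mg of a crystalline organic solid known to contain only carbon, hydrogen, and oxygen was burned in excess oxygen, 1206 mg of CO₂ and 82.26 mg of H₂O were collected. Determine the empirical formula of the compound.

mol C = 1.206 g CO₂ ÷ 44.009 g/mol = 0.027403 mol
mol H = 2 × 0.08226 g H₂O ÷ 18.015 g/mol = 0.0091324 mol
mass O = 0.7766 − (0.32914 + 0.0092054) = 0.43825 g → mol O = 0.43825 ÷ 15.999 = 0.027392 mol
Divide by the smallest (0.0091324 mol): C 3.001, H 1.000, O 2.999

C3HO3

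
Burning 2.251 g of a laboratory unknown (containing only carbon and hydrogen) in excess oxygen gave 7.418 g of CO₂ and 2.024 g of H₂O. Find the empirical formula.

C3H4

mol C = 7.418 g CO₂ ÷ 44.009 g/mol = 0.16856 mol
mol H = 2 × 2.024 g H₂O ÷ 18.015 g/mol = 0.22470 mol
Divide by the smallest (0.16856 mol): C 1.000, H 1.333
Multiplying each by 3 gives whole numbers: C 3.00, H 4.00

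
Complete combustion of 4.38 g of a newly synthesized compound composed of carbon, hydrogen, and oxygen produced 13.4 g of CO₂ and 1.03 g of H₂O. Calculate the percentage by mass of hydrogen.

2.6%

mol C = 13.4 g CO₂ ÷ 44.009 g/mol = 0.3045 mol
mol H = 2 × 1.03 g H₂O ÷ 18.015 g/mol = 0.1143 mol
mass O = 4.38 − (3.657 + 0.1153) = 0.6076 g → mol O = 0.6076 ÷ 15.999 = 0.03798 mol
mass % H = 0.1153 g ÷ 4.38 g × 100%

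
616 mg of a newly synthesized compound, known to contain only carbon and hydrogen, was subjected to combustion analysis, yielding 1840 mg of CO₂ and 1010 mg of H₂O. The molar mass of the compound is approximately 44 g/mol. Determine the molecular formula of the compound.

mol C = 1.84 g CO₂ ÷ 44.009 g/mol = 0.04181 mol
mol H = 2 × 1.01 g H₂O ÷ 18.015 g/mol = 0.1121 mol
Divide by the smallest (0.04181 mol): C 1.000, H 2.682
Multiplying each by 3 gives whole numbers: C 3.00, H 8.05
Empirical formula: C3H8
Empirical-formula mass = 44.10 g/mol; 44 ÷ 44.10 ≈ 1, so the molecular formula is C3H8.

C3H8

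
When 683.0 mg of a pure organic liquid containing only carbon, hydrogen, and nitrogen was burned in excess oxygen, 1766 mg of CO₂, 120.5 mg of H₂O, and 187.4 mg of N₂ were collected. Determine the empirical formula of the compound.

C3HN

mol C = 1.766 g CO₂ ÷ 44.009 g/mol = 0.040128 mol
mol H = 2 × 0.1205 g H₂O ÷ 18.015 g/mol = 0.013378 mol
mol N = 2 × 0.1874 g N₂ ÷ 28.014 g/mol = 0.013379 mol
Divide by the smallest (0.013378 mol): C 3.000, H 1.000, N 1.000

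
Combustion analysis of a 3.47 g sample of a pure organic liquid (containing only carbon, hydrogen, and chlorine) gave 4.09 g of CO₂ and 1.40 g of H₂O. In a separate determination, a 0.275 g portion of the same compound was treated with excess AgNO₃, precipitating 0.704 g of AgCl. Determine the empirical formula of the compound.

C3H5Cl2

mol C = 4.09 g CO₂ ÷ 44.009 g/mol = 0.09294 mol
mol H = 2 × 1.40 g H₂O ÷ 18.015 g/mol = 0.1554 mol
From the AgCl data: mol Cl per gram of compound = (0.704 ÷ 143.318) ÷ 0.275 = 0.01786 mol/g, so in the 3.47 g combustion sample mol Cl = 0.06198 mol
Divide by the smallest (0.06198 mol): C 1.499, H 2.508, Cl 1.000
Multiplying each by 2 gives whole numbers: C 3.00, H 5.02, Cl 2.00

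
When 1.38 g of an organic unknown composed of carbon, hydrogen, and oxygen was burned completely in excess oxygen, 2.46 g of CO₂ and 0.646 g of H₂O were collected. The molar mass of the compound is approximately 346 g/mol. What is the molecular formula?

mol C = 2.46 g CO₂ ÷ 44.009 g/mol = 0.05590 mol
mol H = 2 × 0.646 g H₂O ÷ 18.015 g/mol = 0.07172 mol
mass O = 1.38 − (0.6714 + 0.07229) = 0.6363 g → mol O = 0.6363 ÷ 15.999 = 0.03977 mol
Divide by the smallest (0.03977 mol): C 1.405, H 1.803, O 1.000
Multiplying each by 5 gives whole numbers: C 7.03, H 9.02, O 5.00
Empirical formula: C7H9O5
Empirical-formula mass = 173.14 g/mol; 346 ÷ 173.14 ≈ 2, so the molecular formula is C14H18O10.

C14H18O10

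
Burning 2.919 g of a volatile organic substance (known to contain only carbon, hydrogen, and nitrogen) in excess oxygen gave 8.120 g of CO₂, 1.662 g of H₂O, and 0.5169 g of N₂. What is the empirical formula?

mol C = 8.120 g CO₂ ÷ 44.009 g/mol = 0.18451 mol
mol H = 2 × 1.662 g H₂O ÷ 18.015 g/mol = 0.18451 mol
mol N = 2 × 0.5169 g N₂ ÷ 28.014 g/mol = 0.036903 mol
Divide by the smallest (0.036903 mol): C 5.000, H 5.000, N 1.000

C5H5N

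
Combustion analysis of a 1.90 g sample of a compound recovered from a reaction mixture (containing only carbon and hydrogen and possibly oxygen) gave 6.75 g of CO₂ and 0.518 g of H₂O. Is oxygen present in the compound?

no

mol C = 6.75 g CO₂ ÷ 44.009 g/mol = 0.1534 mol
mol H = 2 × 0.518 g H₂O ÷ 18.015 g/mol = 0.05751 mol
C and H together account for 1.900 g — essentially the entire 1.90 g sample — so the compound contains no oxygen.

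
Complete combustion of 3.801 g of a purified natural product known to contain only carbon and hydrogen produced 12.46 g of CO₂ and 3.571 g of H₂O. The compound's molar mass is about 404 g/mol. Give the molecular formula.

C30H42

mol C = 12.46 g CO₂ ÷ 44.009 g/mol = 0.28312 mol
mol H = 2 × 3.571 g H₂O ÷ 18.015 g/mol = 0.39645 mol
Divide by the smallest (0.28312 mol): C 1.000, H 1.400
Multiplying each by 5 gives whole numbers: C 5.00, H 7.00
Empirical formula: C5H7
Empirical-formula mass = 67.11 g/mol; 404 ÷ 67.11 ≈ 6, so the molecular formula is C30H42.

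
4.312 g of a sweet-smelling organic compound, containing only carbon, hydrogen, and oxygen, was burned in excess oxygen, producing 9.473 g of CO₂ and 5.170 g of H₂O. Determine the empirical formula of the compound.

mol C = 9.473 g CO₂ ÷ 44.009 g/mol = 0.21525 mol
mol H = 2 × 5.170 g H₂O ÷ 18.015 g/mol = 0.57397 mol
mass O = 4.312 − (2.5854 + 0.57856) = 1.1481 g → mol O = 1.1481 ÷ 15.999 = 0.071758 mol
Divide by the smallest (0.071758 mol): C 3.000, H 7.999, O 1.000

C3H8O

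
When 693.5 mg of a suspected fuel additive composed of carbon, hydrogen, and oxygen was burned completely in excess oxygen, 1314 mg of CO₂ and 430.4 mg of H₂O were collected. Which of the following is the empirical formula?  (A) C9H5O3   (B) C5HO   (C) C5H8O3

(C) C5H8O3

mol C = 1.314 g CO₂ ÷ 44.009 g/mol = 0.029858 mol
mol H = 2 × 0.4304 g H₂O ÷ 18.015 g/mol = 0.047782 mol
mass O = 0.6935 − (0.35862 + 0.048165) = 0.28672 g → mol O = 0.28672 ÷ 15.999 = 0.017921 mol
Divide by the smallest (0.017921 mol): C 1.666, H 2.666, O 1.000
Multiplying each by 3 gives whole numbers: C 5.00, H 8.00, O 3.00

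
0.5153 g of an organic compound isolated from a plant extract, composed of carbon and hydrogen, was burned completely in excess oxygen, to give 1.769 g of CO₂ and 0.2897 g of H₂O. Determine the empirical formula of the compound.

mol C = 1.769 g CO₂ ÷ 44.009 g/mol = 0.040196 mol
mol H = 2 × 0.2897 g H₂O ÷ 18.015 g/mol = 0.032162 mol
Divide by the smallest (0.032162 mol): C 1.250, H 1.000
Multiplying each by 4 gives whole numbers: C 5.00, H 4.00

C5H4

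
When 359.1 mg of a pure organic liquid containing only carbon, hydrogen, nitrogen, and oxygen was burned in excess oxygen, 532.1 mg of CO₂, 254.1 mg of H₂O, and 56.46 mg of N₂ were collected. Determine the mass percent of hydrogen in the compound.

mol C = 0.5321 g CO₂ ÷ 44.009 g/mol = 0.012091 mol
mol H = 2 × 0.2541 g H₂O ÷ 18.015 g/mol = 0.028210 mol
mol N = 2 × 0.05646 g N₂ ÷ 28.014 g/mol = 0.0040308 mol
mass O = 0.3591 − (0.14522 + 0.028436 + 0.056460) = 0.12898 g → mol O = 0.12898 ÷ 15.999 = 0.0080619 mol
mass % H = 0.028436 g ÷ 0.3591 g × 100%

7.92%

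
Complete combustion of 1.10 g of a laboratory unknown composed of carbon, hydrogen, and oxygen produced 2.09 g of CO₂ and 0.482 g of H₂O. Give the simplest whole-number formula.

C8H9O5

mol C = 2.09 g CO₂ ÷ 44.009 g/mol = 0.04749 mol
mol H = 2 × 0.482 g H₂O ÷ 18.015 g/mol = 0.05351 mol
mass O = 1.10 − (0.5704 + 0.05394) = 0.4757 g → mol O = 0.4757 ÷ 15.999 = 0.02973 mol
Divide by the smallest (0.02973 mol): C 1.597, H 1.800, O 1.000
Multiplying each by 5 gives whole numbers: C 7.99, H 9.00, O 5.00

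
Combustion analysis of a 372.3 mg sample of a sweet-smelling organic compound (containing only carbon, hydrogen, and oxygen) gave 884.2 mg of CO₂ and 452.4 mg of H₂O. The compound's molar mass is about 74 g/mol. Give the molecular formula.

mol C = 0.8842 g CO₂ ÷ 44.009 g/mol = 0.020091 mol
mol H = 2 × 0.4524 g H₂O ÷ 18.015 g/mol = 0.050225 mol
mass O = 0.3723 − (0.24132 + 0.050627) = 0.080356 g → mol O = 0.080356 ÷ 15.999 = 0.0050226 mol
Divide by the smallest (0.0050226 mol): C 4.000, H 10.000, O 1.000
Empirical formula: C4H10O
Empirical-formula mass = 74.12 g/mol; 74 ÷ 74.12 ≈ 1, so the molecular formula is C4H10O.

C4H10O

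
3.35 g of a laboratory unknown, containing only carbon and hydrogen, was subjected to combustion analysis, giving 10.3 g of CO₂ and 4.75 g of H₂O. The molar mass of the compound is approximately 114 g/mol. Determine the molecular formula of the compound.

mol C = 10.3 g CO₂ ÷ 44.009 g/mol = 0.2340 mol
mol H = 2 × 4.75 g H₂O ÷ 18.015 g/mol = 0.5273 mol
Divide by the smallest (0.2340 mol): C 1.000, H 2.253
Multiplying each by 4 gives whole numbers: C 4.00, H 9.01
Empirical formula: C4H9
Empirical-formula mass = 57.12 g/mol; 114 ÷ 57.12 ≈ 2, so the molecular formula is C8H18.

C8H18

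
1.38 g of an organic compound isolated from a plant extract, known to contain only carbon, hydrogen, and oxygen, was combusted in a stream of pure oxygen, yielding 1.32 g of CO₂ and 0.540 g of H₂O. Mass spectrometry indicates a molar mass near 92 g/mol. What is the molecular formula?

mol C = 1.32 g CO₂ ÷ 44.009 g/mol = 0.02999 mol
mol H = 2 × 0.540 g H₂O ÷ 18.015 g/mol = 0.05995 mol
mass O = 1.38 − (0.3603 + 0.06043) = 0.9593 g → mol O = 0.9593 ÷ 15.999 = 0.05996 mol
Divide by the smallest (0.02999 mol): C 1.000, H 1.999, O 1.999
Empirical formula: CH2O2
Empirical-formula mass = 46.02 g/mol; 92 ÷ 46.02 ≈ 2, so the molecular formula is C2H4O4.

C2H4O4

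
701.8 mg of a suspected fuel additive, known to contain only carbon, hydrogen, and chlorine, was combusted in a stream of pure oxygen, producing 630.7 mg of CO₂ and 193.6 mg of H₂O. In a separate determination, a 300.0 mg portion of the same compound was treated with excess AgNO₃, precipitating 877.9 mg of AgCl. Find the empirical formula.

C2H3Cl2

mol C = 0.6307 g CO₂ ÷ 44.009 g/mol = 0.014331 mol
mol H = 2 × 0.1936 g H₂O ÷ 18.015 g/mol = 0.021493 mol
From the AgCl data: mol Cl per gram of compound = (0.8779 ÷ 143.318) ÷ 0.3000 = 0.020418 mol/g, so in the 0.7018 g combustion sample mol Cl = 0.014330 mol
Divide by the smallest (0.014330 mol): C 1.000, H 1.500, Cl 1.000
Multiplying each by 2 gives whole numbers: C 2.00, H 3.00, Cl 2.00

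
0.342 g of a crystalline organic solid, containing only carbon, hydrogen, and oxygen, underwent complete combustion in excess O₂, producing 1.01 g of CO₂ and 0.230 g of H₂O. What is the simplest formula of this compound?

mol C = 1.01 g CO₂ ÷ 44.009 g/mol = 0.02295 mol
mol H = 2 × 0.230 g H₂O ÷ 18.015 g/mol = 0.02553 mol
mass O = 0.342 − (0.2757 + 0.02574) = 0.04061 g → mol O = 0.04061 ÷ 15.999 = 0.002538 mol
Divide by the smallest (0.002538 mol): C 9.041, H 10.059, O 1.000

C9H10O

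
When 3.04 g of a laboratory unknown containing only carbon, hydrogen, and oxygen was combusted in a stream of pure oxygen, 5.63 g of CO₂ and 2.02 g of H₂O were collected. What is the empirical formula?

mol C = 5.63 g CO₂ ÷ 44.009 g/mol = 0.1279 mol
mol H = 2 × 2.02 g H₂O ÷ 18.015 g/mol = 0.2243 mol
mass O = 3.04 − (1.537 + 0.2261) = 1.277 g → mol O = 1.277 ÷ 15.999 = 0.07984 mol
Divide by the smallest (0.07984 mol): C 1.602, H 2.809, O 1.000
Multiplying each by 5 gives whole numbers: C 8.01, H 14.04, O 5.00

C8H14O5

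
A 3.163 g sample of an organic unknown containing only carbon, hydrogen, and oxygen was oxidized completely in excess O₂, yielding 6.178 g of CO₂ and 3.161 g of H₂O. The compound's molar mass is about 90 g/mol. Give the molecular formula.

mol C = 6.178 g CO₂ ÷ 44.009 g/mol = 0.14038 mol
mol H = 2 × 3.161 g H₂O ÷ 18.015 g/mol = 0.35093 mol
mass O = 3.163 − (1.6861 + 0.35374) = 1.1232 g → mol O = 1.1232 ÷ 15.999 = 0.070202 mol
Divide by the smallest (0.070202 mol): C 2.000, H 4.999, O 1.000
Empirical formula: C2H5O
Empirical-formula mass = 45.06 g/mol; 90 ÷ 45.06 ≈ 2, so the molecular formula is C4H10O2.

C4H10O2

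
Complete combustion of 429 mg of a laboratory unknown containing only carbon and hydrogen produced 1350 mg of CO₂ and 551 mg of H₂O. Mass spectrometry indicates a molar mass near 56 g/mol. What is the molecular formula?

C4H8

mol C = 1.35 g CO₂ ÷ 44.009 g/mol = 0.03068 mol
mol H = 2 × 0.551 g H₂O ÷ 18.015 g/mol = 0.06117 mol
Divide by the smallest (0.03068 mol): C 1.000, H 1.994
Empirical formula: CH2
Empirical-formula mass = 14.03 g/mol; 56 ÷ 14.03 ≈ 4, so the molecular formula is C4H8.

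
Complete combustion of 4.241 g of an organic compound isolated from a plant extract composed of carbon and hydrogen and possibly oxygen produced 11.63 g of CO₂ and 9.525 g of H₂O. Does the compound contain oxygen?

mol C = 11.63 g CO₂ ÷ 44.009 g/mol = 0.26426 mol
mol H = 2 × 9.525 g H₂O ÷ 18.015 g/mol = 1.0575 mol
C and H together account for 4.2400 g — essentially the entire 4.241 g sample — so the compound contains no oxygen.

no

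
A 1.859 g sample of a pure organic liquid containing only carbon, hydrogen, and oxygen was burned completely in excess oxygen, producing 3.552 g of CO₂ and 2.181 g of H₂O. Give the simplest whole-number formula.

mol C = 3.552 g CO₂ ÷ 44.009 g/mol = 0.080711 mol
mol H = 2 × 2.181 g H₂O ÷ 18.015 g/mol = 0.24213 mol
mass O = 1.859 − (0.96942 + 0.24407) = 0.64551 g → mol O = 0.64551 ÷ 15.999 = 0.040347 mol
Divide by the smallest (0.040347 mol): C 2.000, H 6.001, O 1.000

C2H6O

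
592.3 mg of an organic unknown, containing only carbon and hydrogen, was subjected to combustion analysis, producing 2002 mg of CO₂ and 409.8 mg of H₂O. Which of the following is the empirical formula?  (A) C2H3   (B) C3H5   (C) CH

mol C = 2.002 g CO₂ ÷ 44.009 g/mol = 0.045491 mol
mol H = 2 × 0.4098 g H₂O ÷ 18.015 g/mol = 0.045495 mol
Divide by the smallest (0.045491 mol): C 1.000, H 1.000

(C) CH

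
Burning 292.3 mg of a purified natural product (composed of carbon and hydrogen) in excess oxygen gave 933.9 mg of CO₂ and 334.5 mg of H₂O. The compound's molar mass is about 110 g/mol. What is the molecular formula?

mol C = 0.9339 g CO₂ ÷ 44.009 g/mol = 0.021221 mol
mol H = 2 × 0.3345 g H₂O ÷ 18.015 g/mol = 0.037136 mol
Divide by the smallest (0.021221 mol): C 1.000, H 1.750
Multiplying each by 4 gives whole numbers: C 4.00, H 7.00
Empirical formula: C4H7
Empirical-formula mass = 55.10 g/mol; 110 ÷ 55.10 ≈ 2, so the molecular formula is C8H14.

C8H14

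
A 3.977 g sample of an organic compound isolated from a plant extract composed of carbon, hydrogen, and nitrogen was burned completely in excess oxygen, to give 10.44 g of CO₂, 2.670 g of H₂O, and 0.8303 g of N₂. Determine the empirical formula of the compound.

C4H5N

mol C = 10.44 g CO₂ ÷ 44.009 g/mol = 0.23722 mol
mol H = 2 × 2.670 g H₂O ÷ 18.015 g/mol = 0.29642 mol
mol N = 2 × 0.8303 g N₂ ÷ 28.014 g/mol = 0.059278 mol
Divide by the smallest (0.059278 mol): C 4.002, H 5.001, N 1.000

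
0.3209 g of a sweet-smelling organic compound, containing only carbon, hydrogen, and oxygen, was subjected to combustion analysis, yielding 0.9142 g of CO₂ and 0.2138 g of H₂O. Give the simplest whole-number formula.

C7H8O

mol C = 0.9142 g CO₂ ÷ 44.009 g/mol = 0.020773 mol
mol H = 2 × 0.2138 g H₂O ÷ 18.015 g/mol = 0.023736 mol
mass O = 0.3209 − (0.24950 + 0.023926) = 0.047470 g → mol O = 0.047470 ÷ 15.999 = 0.0029670 mol
Divide by the smallest (0.0029670 mol): C 7.001, H 8.000, O 1.000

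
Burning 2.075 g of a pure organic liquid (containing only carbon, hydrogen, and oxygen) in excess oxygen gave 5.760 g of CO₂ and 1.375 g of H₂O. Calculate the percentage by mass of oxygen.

16.82%

mol C = 5.760 g CO₂ ÷ 44.009 g/mol = 0.13088 mol
mol H = 2 × 1.375 g H₂O ÷ 18.015 g/mol = 0.15265 mol
mass O = 2.075 − (1.5720 + 0.15387) = 0.34910 g → mol O = 0.34910 ÷ 15.999 = 0.021820 mol
mass % O = 0.34910 g ÷ 2.075 g × 100%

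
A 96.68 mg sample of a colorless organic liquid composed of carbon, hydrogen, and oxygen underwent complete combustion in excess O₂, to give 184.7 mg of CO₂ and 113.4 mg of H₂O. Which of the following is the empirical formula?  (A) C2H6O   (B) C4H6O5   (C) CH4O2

mol C = 0.1847 g CO₂ ÷ 44.009 g/mol = 0.0041969 mol
mol H = 2 × 0.1134 g H₂O ÷ 18.015 g/mol = 0.012590 mol
mass O = 0.09668 − (0.050409 + 0.012690) = 0.033581 g → mol O = 0.033581 ÷ 15.999 = 0.0020990 mol
Divide by the smallest (0.0020990 mol): C 2.000, H 5.998, O 1.000

(A) C2H6O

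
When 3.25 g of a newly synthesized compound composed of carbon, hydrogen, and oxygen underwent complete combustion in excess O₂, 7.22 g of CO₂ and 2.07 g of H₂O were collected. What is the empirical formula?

C5H7O2

mol C = 7.22 g CO₂ ÷ 44.009 g/mol = 0.1641 mol
mol H = 2 × 2.07 g H₂O ÷ 18.015 g/mol = 0.2298 mol
mass O = 3.25 − (1.970 + 0.2316) = 1.048 g → mol O = 1.048 ÷ 15.999 = 0.06550 mol
Divide by the smallest (0.06550 mol): C 2.505, H 3.509, O 1.000
Multiplying each by 2 gives whole numbers: C 5.01, H 7.02, O 2.00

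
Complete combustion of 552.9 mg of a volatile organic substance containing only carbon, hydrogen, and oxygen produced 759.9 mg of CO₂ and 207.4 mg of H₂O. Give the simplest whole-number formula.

mol C = 0.7599 g CO₂ ÷ 44.009 g/mol = 0.017267 mol
mol H = 2 × 0.2074 g H₂O ÷ 18.015 g/mol = 0.023025 mol
mass O = 0.5529 − (0.20739 + 0.023209) = 0.32230 g → mol O = 0.32230 ÷ 15.999 = 0.020145 mol
Divide by the smallest (0.017267 mol): C 1.000, H 1.333, O 1.167
Multiplying each by 6 gives whole numbers: C 6.00, H 8.00, O 7.00

C6H8O7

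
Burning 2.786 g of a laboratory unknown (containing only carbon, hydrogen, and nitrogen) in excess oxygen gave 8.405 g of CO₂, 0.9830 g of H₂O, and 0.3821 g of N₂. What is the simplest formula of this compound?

C7H4N

mol C = 8.405 g CO₂ ÷ 44.009 g/mol = 0.19098 mol
mol H = 2 × 0.9830 g H₂O ÷ 18.015 g/mol = 0.10913 mol
mol N = 2 × 0.3821 g N₂ ÷ 28.014 g/mol = 0.027279 mol
Divide by the smallest (0.027279 mol): C 7.001, H 4.001, N 1.000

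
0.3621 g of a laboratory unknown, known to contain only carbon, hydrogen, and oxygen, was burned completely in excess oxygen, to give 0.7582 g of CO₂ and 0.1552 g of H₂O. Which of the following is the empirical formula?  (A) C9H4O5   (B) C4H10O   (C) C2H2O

(C) C2H2O

mol C = 0.7582 g CO₂ ÷ 44.009 g/mol = 0.017228 mol
mol H = 2 × 0.1552 g H₂O ÷ 18.015 g/mol = 0.017230 mol
mass O = 0.3621 − (0.20693 + 0.017368) = 0.13780 g → mol O = 0.13780 ÷ 15.999 = 0.0086132 mol
Divide by the smallest (0.0086132 mol): C 2.000, H 2.000, O 1.000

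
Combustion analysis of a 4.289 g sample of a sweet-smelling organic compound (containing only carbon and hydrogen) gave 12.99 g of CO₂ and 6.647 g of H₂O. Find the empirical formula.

mol C = 12.99 g CO₂ ÷ 44.009 g/mol = 0.29517 mol
mol H = 2 × 6.647 g H₂O ÷ 18.015 g/mol = 0.73794 mol
Divide by the smallest (0.29517 mol): C 1.000, H 2.500
Multiplying each by 2 gives whole numbers: C 2.00, H 5.00

C2H5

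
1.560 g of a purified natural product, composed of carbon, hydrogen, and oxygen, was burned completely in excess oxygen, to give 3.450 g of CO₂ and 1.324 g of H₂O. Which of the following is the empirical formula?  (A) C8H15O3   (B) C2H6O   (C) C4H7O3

(A) C8H15O3

mol C = 3.450 g CO₂ ÷ 44.009 g/mol = 0.078393 mol
mol H = 2 × 1.324 g H₂O ÷ 18.015 g/mol = 0.14699 mol
mass O = 1.560 − (0.94158 + 0.14816) = 0.47026 g → mol O = 0.47026 ÷ 15.999 = 0.029393 mol
Divide by the smallest (0.029393 mol): C 2.667, H 5.001, O 1.000
Multiplying each by 3 gives whole numbers: C 8.00, H 15.00, O 3.00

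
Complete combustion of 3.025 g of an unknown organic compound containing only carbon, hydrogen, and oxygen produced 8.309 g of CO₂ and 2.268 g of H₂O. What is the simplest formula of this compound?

mol C = 8.309 g CO₂ ÷ 44.009 g/mol = 0.18880 mol
mol H = 2 × 2.268 g H₂O ÷ 18.015 g/mol = 0.25179 mol
mass O = 3.025 − (2.2677 + 0.25380) = 0.50349 g → mol O = 0.50349 ÷ 15.999 = 0.031470 mol
Divide by the smallest (0.031470 mol): C 5.999, H 8.001, O 1.000

C6H8O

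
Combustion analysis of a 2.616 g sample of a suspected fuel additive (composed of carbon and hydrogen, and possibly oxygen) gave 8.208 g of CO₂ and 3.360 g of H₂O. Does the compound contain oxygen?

mol C = 8.208 g CO₂ ÷ 44.009 g/mol = 0.18651 mol
mol H = 2 × 3.360 g H₂O ÷ 18.015 g/mol = 0.37302 mol
C and H together account for 2.6161 g — essentially the entire 2.616 g sample — so the compound contains no oxygen.

no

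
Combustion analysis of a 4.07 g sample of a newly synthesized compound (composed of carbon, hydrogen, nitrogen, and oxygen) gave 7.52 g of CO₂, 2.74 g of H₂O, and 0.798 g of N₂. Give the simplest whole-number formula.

C9H16N3O3

mol C = 7.52 g CO₂ ÷ 44.009 g/mol = 0.1709 mol
mol H = 2 × 2.74 g H₂O ÷ 18.015 g/mol = 0.3042 mol
mol N = 2 × 0.798 g N₂ ÷ 28.014 g/mol = 0.05697 mol
mass O = 4.07 − (2.052 + 0.3066 + 0.7980) = 0.9130 g → mol O = 0.9130 ÷ 15.999 = 0.05707 mol
Divide by the smallest (0.05697 mol): C 2.999, H 5.339, N 1.000, O 1.002
Multiplying each by 3 gives whole numbers: C 9.00, H 16.02, N 3.00, O 3.00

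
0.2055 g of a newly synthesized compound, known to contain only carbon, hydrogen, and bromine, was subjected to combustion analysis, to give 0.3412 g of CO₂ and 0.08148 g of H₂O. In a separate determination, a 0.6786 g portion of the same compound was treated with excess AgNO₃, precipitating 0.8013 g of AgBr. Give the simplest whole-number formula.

mol C = 0.3412 g CO₂ ÷ 44.009 g/mol = 0.0077530 mol
mol H = 2 × 0.08148 g H₂O ÷ 18.015 g/mol = 0.0090458 mol
From the AgBr data: mol Br per gram of compound = (0.8013 ÷ 187.772) ÷ 0.6786 = 0.0062885 mol/g, so in the 0.2055 g combustion sample mol Br = 0.0012923 mol
Divide by the smallest (0.0012923 mol): C 5.999, H 7.000, Br 1.000

C6H7Br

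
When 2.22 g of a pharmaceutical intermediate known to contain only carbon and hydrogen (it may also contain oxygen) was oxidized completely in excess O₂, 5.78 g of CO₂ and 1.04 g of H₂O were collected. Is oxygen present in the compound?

yes

mol C = 5.78 g CO₂ ÷ 44.009 g/mol = 0.1313 mol
mol H = 2 × 1.04 g H₂O ÷ 18.015 g/mol = 0.1155 mol
C and H account for only 1.694 g of the 2.22 g sample; the remaining 0.5261 g must be oxygen.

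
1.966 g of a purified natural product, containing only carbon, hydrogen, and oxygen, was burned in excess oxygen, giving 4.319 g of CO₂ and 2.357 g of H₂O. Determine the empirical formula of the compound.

C3H8O

mol C = 4.319 g CO₂ ÷ 44.009 g/mol = 0.098139 mol
mol H = 2 × 2.357 g H₂O ÷ 18.015 g/mol = 0.26167 mol
mass O = 1.966 − (1.1787 + 0.26376) = 0.52349 g → mol O = 0.52349 ÷ 15.999 = 0.032720 mol
Divide by the smallest (0.032720 mol): C 2.999, H 7.997, O 1.000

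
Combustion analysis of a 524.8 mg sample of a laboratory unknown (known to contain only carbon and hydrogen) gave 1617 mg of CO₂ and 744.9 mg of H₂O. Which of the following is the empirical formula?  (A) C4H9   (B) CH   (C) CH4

mol C = 1.617 g CO₂ ÷ 44.009 g/mol = 0.036742 mol
mol H = 2 × 0.7449 g H₂O ÷ 18.015 g/mol = 0.082698 mol
Divide by the smallest (0.036742 mol): C 1.000, H 2.251
Multiplying each by 4 gives whole numbers: C 4.00, H 9.00

(A) C4H9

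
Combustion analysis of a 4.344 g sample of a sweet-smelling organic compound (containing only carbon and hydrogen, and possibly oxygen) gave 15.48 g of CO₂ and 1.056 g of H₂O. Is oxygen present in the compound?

mol C = 15.48 g CO₂ ÷ 44.009 g/mol = 0.35175 mol
mol H = 2 × 1.056 g H₂O ÷ 18.015 g/mol = 0.11724 mol
C and H together account for 4.3430 g — essentially the entire 4.344 g sample — so the compound contains no oxygen.

no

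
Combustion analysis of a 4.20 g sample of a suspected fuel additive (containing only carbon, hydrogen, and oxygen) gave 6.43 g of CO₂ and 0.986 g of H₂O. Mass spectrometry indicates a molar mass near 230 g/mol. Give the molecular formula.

C8H6O8

mol C = 6.43 g CO₂ ÷ 44.009 g/mol = 0.1461 mol
mol H = 2 × 0.986 g H₂O ÷ 18.015 g/mol = 0.1095 mol
mass O = 4.20 − (1.755 + 0.1103) = 2.335 g → mol O = 2.335 ÷ 15.999 = 0.1459 mol
Divide by the smallest (0.1095 mol): C 1.335, H 1.000, O 1.333
Multiplying each by 3 gives whole numbers: C 4.00, H 3.00, O 4.00
Empirical formula: C4H3O4
Empirical-formula mass = 115.06 g/mol; 230 ÷ 115.06 ≈ 2, so the molecular formula is C8H6O8.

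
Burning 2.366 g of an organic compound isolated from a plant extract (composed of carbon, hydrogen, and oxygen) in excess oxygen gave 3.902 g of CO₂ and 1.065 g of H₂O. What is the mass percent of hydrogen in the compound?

5.04%

mol C = 3.902 g CO₂ ÷ 44.009 g/mol = 0.088664 mol
mol H = 2 × 1.065 g H₂O ÷ 18.015 g/mol = 0.11823 mol
mass O = 2.366 − (1.0649 + 0.11918) = 1.1819 g → mol O = 1.1819 ÷ 15.999 = 0.073872 mol
mass % H = 0.11918 g ÷ 2.366 g × 100%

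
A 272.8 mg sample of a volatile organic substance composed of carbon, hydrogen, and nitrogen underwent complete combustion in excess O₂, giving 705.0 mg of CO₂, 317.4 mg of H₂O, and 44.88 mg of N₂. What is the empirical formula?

C5H11N

mol C = 0.7050 g CO₂ ÷ 44.009 g/mol = 0.016019 mol
mol H = 2 × 0.3174 g H₂O ÷ 18.015 g/mol = 0.035237 mol
mol N = 2 × 0.04488 g N₂ ÷ 28.014 g/mol = 0.0032041 mol
Divide by the smallest (0.0032041 mol): C 5.000, H 10.998, N 1.000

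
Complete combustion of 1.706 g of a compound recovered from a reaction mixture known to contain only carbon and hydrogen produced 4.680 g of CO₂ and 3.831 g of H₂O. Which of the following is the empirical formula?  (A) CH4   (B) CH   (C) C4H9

(A) CH4

mol C = 4.680 g CO₂ ÷ 44.009 g/mol = 0.10634 mol
mol H = 2 × 3.831 g H₂O ÷ 18.015 g/mol = 0.42531 mol
Divide by the smallest (0.10634 mol): C 1.000, H 3.999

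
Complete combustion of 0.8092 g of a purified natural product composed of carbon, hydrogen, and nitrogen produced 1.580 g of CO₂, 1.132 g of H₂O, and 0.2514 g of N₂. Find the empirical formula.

mol C = 1.580 g CO₂ ÷ 44.009 g/mol = 0.035902 mol
mol H = 2 × 1.132 g H₂O ÷ 18.015 g/mol = 0.12567 mol
mol N = 2 × 0.2514 g N₂ ÷ 28.014 g/mol = 0.017948 mol
Divide by the smallest (0.017948 mol): C 2.000, H 7.002, N 1.000

C2H7N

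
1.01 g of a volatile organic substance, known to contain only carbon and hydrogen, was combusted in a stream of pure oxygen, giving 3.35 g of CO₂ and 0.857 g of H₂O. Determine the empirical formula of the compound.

C4H5

mol C = 3.35 g CO₂ ÷ 44.009 g/mol = 0.07612 mol
mol H = 2 × 0.857 g H₂O ÷ 18.015 g/mol = 0.09514 mol
Divide by the smallest (0.07612 mol): C 1.000, H 1.250
Multiplying each by 4 gives whole numbers: C 4.00, H 5.00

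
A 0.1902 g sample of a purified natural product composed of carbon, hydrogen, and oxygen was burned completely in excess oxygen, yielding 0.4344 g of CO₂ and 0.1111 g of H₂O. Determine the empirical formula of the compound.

C8H10O3

mol C = 0.4344 g CO₂ ÷ 44.009 g/mol = 0.0098707 mol
mol H = 2 × 0.1111 g H₂O ÷ 18.015 g/mol = 0.012334 mol
mass O = 0.1902 − (0.11856 + 0.012433) = 0.059210 g → mol O = 0.059210 ÷ 15.999 = 0.0037009 mol
Divide by the smallest (0.0037009 mol): C 2.667, H 3.333, O 1.000
Multiplying each by 3 gives whole numbers: C 8.00, H 10.00, O 3.00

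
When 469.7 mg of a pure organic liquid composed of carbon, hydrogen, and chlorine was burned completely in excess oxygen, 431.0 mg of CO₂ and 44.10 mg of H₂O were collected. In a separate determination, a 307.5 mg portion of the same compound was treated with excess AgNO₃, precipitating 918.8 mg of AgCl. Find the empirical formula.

C2HCl2

mol C = 0.4310 g CO₂ ÷ 44.009 g/mol = 0.0097935 mol
mol H = 2 × 0.04410 g H₂O ÷ 18.015 g/mol = 0.0048959 mol
From the AgCl data: mol Cl per gram of compound = (0.9188 ÷ 143.318) ÷ 0.3075 = 0.020849 mol/g, so in the 0.4697 g combustion sample mol Cl = 0.0097925 mol
Divide by the smallest (0.0048959 mol): C 2.000, H 1.000, Cl 2.000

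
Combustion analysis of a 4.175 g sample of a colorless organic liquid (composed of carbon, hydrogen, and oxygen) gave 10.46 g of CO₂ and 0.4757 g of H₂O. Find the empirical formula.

C9H2O3

mol C = 10.46 g CO₂ ÷ 44.009 g/mol = 0.23768 mol
mol H = 2 × 0.4757 g H₂O ÷ 18.015 g/mol = 0.052812 mol
mass O = 4.175 − (2.8548 + 0.053234) = 1.2670 g → mol O = 1.2670 ÷ 15.999 = 0.079193 mol
Divide by the smallest (0.052812 mol): C 4.501, H 1.000, O 1.500
Multiplying each by 2 gives whole numbers: C 9.00, H 2.00, O 3.00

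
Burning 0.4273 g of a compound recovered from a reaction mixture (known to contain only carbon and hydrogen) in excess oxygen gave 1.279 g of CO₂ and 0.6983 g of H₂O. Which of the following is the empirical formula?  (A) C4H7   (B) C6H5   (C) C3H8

(C) C3H8

mol C = 1.279 g CO₂ ÷ 44.009 g/mol = 0.029062 mol
mol H = 2 × 0.6983 g H₂O ÷ 18.015 g/mol = 0.077524 mol
Divide by the smallest (0.029062 mol): C 1.000, H 2.668
Multiplying each by 3 gives whole numbers: C 3.00, H 8.00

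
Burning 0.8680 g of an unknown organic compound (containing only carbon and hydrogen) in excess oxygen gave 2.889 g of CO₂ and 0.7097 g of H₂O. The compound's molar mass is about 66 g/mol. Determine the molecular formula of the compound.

C5H6

mol C = 2.889 g CO₂ ÷ 44.009 g/mol = 0.065646 mol
mol H = 2 × 0.7097 g H₂O ÷ 18.015 g/mol = 0.078790 mol
Divide by the smallest (0.065646 mol): C 1.000, H 1.200
Multiplying each by 5 gives whole numbers: C 5.00, H 6.00
Empirical formula: C5H6
Empirical-formula mass = 66.10 g/mol; 66 ÷ 66.10 ≈ 1, so the molecular formula is C5H6.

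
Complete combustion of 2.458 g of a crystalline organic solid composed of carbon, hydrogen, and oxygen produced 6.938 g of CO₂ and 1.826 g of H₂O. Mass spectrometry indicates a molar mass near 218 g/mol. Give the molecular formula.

C14H18O2

mol C = 6.938 g CO₂ ÷ 44.009 g/mol = 0.15765 mol
mol H = 2 × 1.826 g H₂O ÷ 18.015 g/mol = 0.20272 mol
mass O = 2.458 − (1.8935 + 0.20434) = 0.36013 g → mol O = 0.36013 ÷ 15.999 = 0.022509 mol
Divide by the smallest (0.022509 mol): C 7.004, H 9.006, O 1.000
Empirical formula: C7H9O
Empirical-formula mass = 109.15 g/mol; 218 ÷ 109.15 ≈ 2, so the molecular formula is C14H18O2.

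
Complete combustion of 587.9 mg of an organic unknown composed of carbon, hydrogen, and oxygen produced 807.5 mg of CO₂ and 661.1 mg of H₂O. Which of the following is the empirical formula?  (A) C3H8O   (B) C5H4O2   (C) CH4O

mol C = 0.8075 g CO₂ ÷ 44.009 g/mol = 0.018349 mol
mol H = 2 × 0.6611 g H₂O ÷ 18.015 g/mol = 0.073394 mol
mass O = 0.5879 − (0.22038 + 0.073982) = 0.29353 g → mol O = 0.29353 ÷ 15.999 = 0.018347 mol
Divide by the smallest (0.018347 mol): C 1.000, H 4.000, O 1.000

(C) CH4O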